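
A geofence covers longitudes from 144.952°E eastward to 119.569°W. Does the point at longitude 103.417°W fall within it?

Band width going east from +144.952° to -119.569°: ((-119.569 − 144.952) mod 360) = 95.479°.
Offset of -103.417° east of the west edge: ((-103.417 − 144.952) mod 360) = 111.631°.
111.631° > 95.479° ⇒ outside.

No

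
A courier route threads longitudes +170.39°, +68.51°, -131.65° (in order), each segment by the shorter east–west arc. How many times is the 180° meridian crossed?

1

Leg 1: +170.39° → +68.51°, shortest Δλ = -101.88° (west) — does not cross 180°.
Leg 2: +68.51° → -131.65°, shortest Δλ = 159.84° (east) — crosses 180°.
Total crossings: 1.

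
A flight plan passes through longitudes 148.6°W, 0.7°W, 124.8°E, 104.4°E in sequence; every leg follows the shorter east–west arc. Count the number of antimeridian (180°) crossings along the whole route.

0

Leg 1: -148.6° → -0.7°, shortest Δλ = 147.9° (east) — does not cross 180°.
Leg 2: -0.7° → +124.8°, shortest Δλ = 125.5° (east) — does not cross 180°.
Leg 3: +124.8° → +104.4°, shortest Δλ = -20.4° (west) — does not cross 180°.
Total crossings: 0.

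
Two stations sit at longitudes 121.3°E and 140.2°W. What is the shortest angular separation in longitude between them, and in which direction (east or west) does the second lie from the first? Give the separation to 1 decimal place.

98.5° east

Raw difference: -140.2 − 121.3 = -261.5°.
Normalise into (−180°, 180°]: -261.5° + 360° = 98.5°.
Positive ⇒ the second point lies to the east; separation 98.5°.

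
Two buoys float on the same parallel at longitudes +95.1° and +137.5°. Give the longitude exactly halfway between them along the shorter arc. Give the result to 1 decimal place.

Signed shortest Δλ from +95.1° to +137.5° is +42.4°.
Midpoint longitude = +95.1° + (+42.4°)/2 = +95.1° + 21.2° = +116.3°.

+116.3°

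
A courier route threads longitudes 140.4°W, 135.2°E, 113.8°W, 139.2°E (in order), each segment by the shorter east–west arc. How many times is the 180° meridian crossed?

3

Leg 1: -140.4° → +135.2°, shortest Δλ = -84.4° (west) — crosses 180°.
Leg 2: +135.2° → -113.8°, shortest Δλ = 111.0° (east) — crosses 180°.
Leg 3: -113.8° → +139.2°, shortest Δλ = -107.0° (west) — crosses 180°.
Total crossings: 3.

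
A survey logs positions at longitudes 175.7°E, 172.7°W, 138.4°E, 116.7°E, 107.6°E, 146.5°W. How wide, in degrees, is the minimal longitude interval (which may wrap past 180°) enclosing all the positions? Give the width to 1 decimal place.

105.9°

Sort the longitudes: -172.7°, -146.5°, +107.6°, +116.7°, +138.4°, +175.7°.
Eastward gaps between consecutive values (wrapping around): 26.2°, 254.1°, 9.1°, 21.7°, 37.3°, 11.6°.
Largest gap = 254.1° ⇒ minimal covering band is its complement: 360° − 254.1° = 105.9°.
Band runs from +107.6° eastward to -146.5°, crossing the antimeridian.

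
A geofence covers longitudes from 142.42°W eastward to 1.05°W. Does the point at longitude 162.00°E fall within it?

No

Band width going east from -142.42° to -1.05°: ((-1.05 − -142.42) mod 360) = 141.37°.
Offset of +162.00° east of the west edge: ((162.00 − -142.42) mod 360) = 304.42°.
304.42° > 141.37° ⇒ outside.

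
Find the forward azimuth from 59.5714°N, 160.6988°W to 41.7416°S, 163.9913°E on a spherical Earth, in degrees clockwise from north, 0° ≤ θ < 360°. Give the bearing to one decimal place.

206.6°

Δλ = 163.9913 − -160.6988 = 324.6901°; wrapped into (−180°, 180°]: -35.3099°.
θ = atan2( sin Δλ · cos φ₂ , cos φ₁ · sin φ₂ − sin φ₁ · cos φ₂ · cos Δλ )
  = atan2(-0.43128, -0.86221) = -153.426° → normalised to [0°, 360°): 206.574°.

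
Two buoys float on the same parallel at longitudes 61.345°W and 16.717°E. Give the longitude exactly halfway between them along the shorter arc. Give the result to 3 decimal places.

Signed shortest Δλ from -61.345° to +16.717° is +78.062°.
Midpoint longitude = -61.345° + (+78.062°)/2 = -61.345° + 39.031° = -22.314°.

22.314°W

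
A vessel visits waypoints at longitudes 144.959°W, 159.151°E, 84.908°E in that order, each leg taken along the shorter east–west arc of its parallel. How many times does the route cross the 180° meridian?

Leg 1: -144.959° → +159.151°, shortest Δλ = -55.89° (west) — crosses 180°.
Leg 2: +159.151° → +84.908°, shortest Δλ = -74.243° (west) — does not cross 180°.
Total crossings: 1.

1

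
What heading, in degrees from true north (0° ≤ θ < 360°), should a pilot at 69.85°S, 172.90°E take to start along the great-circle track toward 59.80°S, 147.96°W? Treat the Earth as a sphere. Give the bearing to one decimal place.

Δλ = -147.96 − 172.90 = -320.86°; wrapped into (−180°, 180°]: 39.14°.
θ = atan2( sin Δλ · cos φ₂ , cos φ₁ · sin φ₂ − sin φ₁ · cos φ₂ · cos Δλ )
  = atan2(0.31751, 0.06854) = 77.819° → normalised to [0°, 360°): 77.819°.

77.8°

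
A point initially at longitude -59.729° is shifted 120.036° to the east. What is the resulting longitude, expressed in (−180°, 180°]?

+60.307°

Start at -59.729°; shift +120.036° → +60.307°.
+60.307° already lies in (−180°, 180°].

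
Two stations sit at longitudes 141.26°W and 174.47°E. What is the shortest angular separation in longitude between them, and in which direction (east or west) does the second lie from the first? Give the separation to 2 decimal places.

Raw difference: 174.47 − -141.26 = 315.73°.
Normalise into (−180°, 180°]: 315.73° − 360° = -44.27°.
Negative ⇒ the second point lies to the west; separation 44.27°.

44.27° west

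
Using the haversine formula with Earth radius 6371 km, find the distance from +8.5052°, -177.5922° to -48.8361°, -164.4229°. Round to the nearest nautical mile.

3512 nmi

Δλ = -164.4229 − -177.5922 = 13.1693°.
Δφ = -48.8361 − 8.5052 = -57.3413°.
a = sin²(Δφ/2) + cos φ₁ · cos φ₂ · sin²(Δλ/2) = 0.238743.
c = 2·atan2(√a, √(1−a)) = 1.02100 rad → d = 6371·c ≈ 6504.79 km ≈ 3512.31 nmi.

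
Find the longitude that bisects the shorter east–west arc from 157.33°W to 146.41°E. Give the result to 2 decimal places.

Signed shortest Δλ from -157.33° to +146.41° is -56.26°.
Midpoint longitude = -157.33° + (-56.26°)/2 = -157.33° − 28.13° = -185.46°.
Normalise into (−180°, 180°]: +174.54°.
(The naïve average (-157.33 + +146.41)/2 = -5.46° is on the wrong side of the globe.)

174.54°E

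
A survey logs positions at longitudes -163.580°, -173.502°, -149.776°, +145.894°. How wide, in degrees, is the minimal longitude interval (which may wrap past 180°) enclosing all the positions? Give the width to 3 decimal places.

64.330°

Sort the longitudes: -173.502°, -163.580°, -149.776°, +145.894°.
Eastward gaps between consecutive values (wrapping around): 9.922°, 13.804°, 295.670°, 40.604°.
Largest gap = 295.670° ⇒ minimal covering band is its complement: 360° − 295.670° = 64.330°.
Band runs from +145.894° eastward to -149.776°, crossing the antimeridian.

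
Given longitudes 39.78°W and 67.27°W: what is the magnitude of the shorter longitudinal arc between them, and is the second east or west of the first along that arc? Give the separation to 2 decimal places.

Raw difference: -67.27 − -39.78 = -27.49°.
Normalise into (−180°, 180°]: -27.49° stays -27.49°.
Negative ⇒ the second point lies to the west; separation 27.49°.

27.49° west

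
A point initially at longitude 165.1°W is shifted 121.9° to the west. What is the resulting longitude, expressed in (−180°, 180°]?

Start at -165.1°; shift −121.9° → -287.0°.
-287.0° lies outside (−180°, 180°]; add 360° → +73.0°.

73.0°E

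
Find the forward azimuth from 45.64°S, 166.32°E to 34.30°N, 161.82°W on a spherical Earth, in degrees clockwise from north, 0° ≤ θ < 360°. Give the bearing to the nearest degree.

26°

Δλ = -161.82 − 166.32 = -328.14°; wrapped into (−180°, 180°]: 31.86°.
θ = atan2( sin Δλ · cos φ₂ , cos φ₁ · sin φ₂ − sin φ₁ · cos φ₂ · cos Δλ )
  = atan2(0.43605, 0.89564) = 25.960° → normalised to [0°, 360°): 25.960°.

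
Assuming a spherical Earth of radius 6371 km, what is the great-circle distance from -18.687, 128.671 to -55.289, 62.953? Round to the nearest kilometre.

Δλ = 62.953 − 128.671 = -65.718°.
Δφ = -55.289 − -18.687 = -36.602°.
a = sin²(Δφ/2) + cos φ₁ · cos φ₂ · sin²(Δλ/2) = 0.257399.
c = 2·atan2(√a, √(1−a)) = 1.06420 rad → d = 6371·c ≈ 6780.03 km.

6780 km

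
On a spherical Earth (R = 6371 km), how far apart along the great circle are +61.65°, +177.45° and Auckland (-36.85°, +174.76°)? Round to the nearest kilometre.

Δλ = 174.76 − 177.45 = -2.69°.
Δφ = -36.85 − 61.65 = -98.50°.
a = sin²(Δφ/2) + cos φ₁ · cos φ₂ · sin²(Δλ/2) = 0.574114.
c = 2·atan2(√a, √(1−a)) = 1.71957 rad → d = 6371·c ≈ 10955.40 km.

10955 km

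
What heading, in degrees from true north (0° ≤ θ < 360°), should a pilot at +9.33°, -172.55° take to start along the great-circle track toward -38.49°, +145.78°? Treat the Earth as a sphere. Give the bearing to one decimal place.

Δλ = 145.78 − -172.55 = 318.33°; wrapped into (−180°, 180°]: -41.67°.
θ = atan2( sin Δλ · cos φ₂ , cos φ₁ · sin φ₂ − sin φ₁ · cos φ₂ · cos Δλ )
  = atan2(-0.52038, -0.70893) = -143.720° → normalised to [0°, 360°): 216.280°.

216.3°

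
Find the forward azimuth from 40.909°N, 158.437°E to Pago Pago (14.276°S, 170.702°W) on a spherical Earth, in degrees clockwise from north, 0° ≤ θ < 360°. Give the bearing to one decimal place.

145.8°

Δλ = -170.702 − 158.437 = -329.139°; wrapped into (−180°, 180°]: 30.861°.
θ = atan2( sin Δλ · cos φ₂ , cos φ₁ · sin φ₂ − sin φ₁ · cos φ₂ · cos Δλ )
  = atan2(0.49712, -0.73114) = 145.788° → normalised to [0°, 360°): 145.788°.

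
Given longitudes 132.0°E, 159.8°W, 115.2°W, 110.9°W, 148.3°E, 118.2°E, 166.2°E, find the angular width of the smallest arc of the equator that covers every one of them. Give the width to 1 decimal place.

Sort the longitudes: -159.8°, -115.2°, -110.9°, +118.2°, +132.0°, +148.3°, +166.2°.
Eastward gaps between consecutive values (wrapping around): 44.6°, 4.3°, 229.1°, 13.8°, 16.3°, 17.9°, 34.0°.
Largest gap = 229.1° ⇒ minimal covering band is its complement: 360° − 229.1° = 130.9°.
Band runs from +118.2° eastward to -110.9°, crossing the antimeridian.

130.9°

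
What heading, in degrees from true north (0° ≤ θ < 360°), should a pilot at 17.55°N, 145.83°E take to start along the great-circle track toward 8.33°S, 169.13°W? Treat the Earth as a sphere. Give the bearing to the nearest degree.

Δλ = -169.13 − 145.83 = -314.96°; wrapped into (−180°, 180°]: 45.04°.
θ = atan2( sin Δλ · cos φ₂ , cos φ₁ · sin φ₂ − sin φ₁ · cos φ₂ · cos Δλ )
  = atan2(0.70014, -0.34895) = 116.492° → normalised to [0°, 360°): 116.492°.

116°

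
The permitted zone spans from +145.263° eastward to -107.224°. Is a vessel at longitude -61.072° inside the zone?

Band width going east from +145.263° to -107.224°: ((-107.224 − 145.263) mod 360) = 107.513°.
Offset of -61.072° east of the west edge: ((-61.072 − 145.263) mod 360) = 153.665°.
153.665° > 107.513° ⇒ outside.

No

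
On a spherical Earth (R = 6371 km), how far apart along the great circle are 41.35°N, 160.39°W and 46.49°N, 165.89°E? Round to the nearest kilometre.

Δλ = 165.89 − -160.39 = 326.28°; wrapped into (−180°, 180°]: -33.72°.
Δφ = 46.49 − 41.35 = 5.14°.
a = sin²(Δφ/2) + cos φ₁ · cos φ₂ · sin²(Δλ/2) = 0.045487.
c = 2·atan2(√a, √(1−a)) = 0.42985 rad → d = 6371·c ≈ 2738.60 km.

2739 km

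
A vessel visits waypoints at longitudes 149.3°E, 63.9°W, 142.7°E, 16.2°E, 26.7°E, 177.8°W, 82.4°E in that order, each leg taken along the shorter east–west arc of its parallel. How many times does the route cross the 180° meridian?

Leg 1: +149.3° → -63.9°, shortest Δλ = 146.8° (east) — crosses 180°.
Leg 2: -63.9° → +142.7°, shortest Δλ = -153.4° (west) — crosses 180°.
Leg 3: +142.7° → +16.2°, shortest Δλ = -126.5° (west) — does not cross 180°.
Leg 4: +16.2° → +26.7°, shortest Δλ = 10.5° (east) — does not cross 180°.
Leg 5: +26.7° → -177.8°, shortest Δλ = 155.5° (east) — crosses 180°.
Leg 6: -177.8° → +82.4°, shortest Δλ = -99.8° (west) — crosses 180°.
Total crossings: 4.

4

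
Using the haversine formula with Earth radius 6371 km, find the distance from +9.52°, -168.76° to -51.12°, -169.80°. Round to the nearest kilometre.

Δλ = -169.80 − -168.76 = -1.04°.
Δφ = -51.12 − 9.52 = -60.64°.
a = sin²(Δφ/2) + cos φ₁ · cos φ₂ · sin²(Δλ/2) = 0.254903.
c = 2·atan2(√a, √(1−a)) = 1.05848 rad → d = 6371·c ≈ 6743.61 km.

6744 km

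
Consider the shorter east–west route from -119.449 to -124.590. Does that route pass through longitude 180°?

Signed shortest Δλ = ((-124.590 − -119.449 + 180) mod 360) − 180 = -5.141°.
Going west by 5.141° from -119.449° reaches -124.590° without touching 180°.

No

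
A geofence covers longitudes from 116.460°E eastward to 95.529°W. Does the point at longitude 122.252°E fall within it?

Band width going east from +116.460° to -95.529°: ((-95.529 − 116.460) mod 360) = 148.011°.
Offset of +122.252° east of the west edge: ((122.252 − 116.460) mod 360) = 5.792°.
5.792° ≤ 148.011° ⇒ inside.

Yes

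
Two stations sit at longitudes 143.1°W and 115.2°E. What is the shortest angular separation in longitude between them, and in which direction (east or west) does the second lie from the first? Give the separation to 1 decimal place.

101.7° west

Raw difference: 115.2 − -143.1 = 258.3°.
Normalise into (−180°, 180°]: 258.3° − 360° = -101.7°.
Negative ⇒ the second point lies to the west; separation 101.7°.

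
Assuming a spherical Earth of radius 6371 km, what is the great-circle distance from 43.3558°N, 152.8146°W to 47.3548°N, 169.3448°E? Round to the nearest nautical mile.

Δλ = 169.3448 − -152.8146 = 322.1594°; wrapped into (−180°, 180°]: -37.8406°.
Δφ = 47.3548 − 43.3558 = 3.9990°.
a = sin²(Δφ/2) + cos φ₁ · cos φ₂ · sin²(Δλ/2) = 0.053007.
c = 2·atan2(√a, √(1−a)) = 0.46463 rad → d = 6371·c ≈ 2960.19 km ≈ 1598.37 nmi.

1598 nmi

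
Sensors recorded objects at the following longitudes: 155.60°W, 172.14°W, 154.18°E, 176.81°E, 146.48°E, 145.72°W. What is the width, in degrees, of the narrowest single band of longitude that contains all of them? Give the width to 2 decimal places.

67.80°

Sort the longitudes: -172.14°, -155.60°, -145.72°, +146.48°, +154.18°, +176.81°.
Eastward gaps between consecutive values (wrapping around): 16.54°, 9.88°, 292.20°, 7.70°, 22.63°, 11.05°.
Largest gap = 292.20° ⇒ minimal covering band is its complement: 360° − 292.20° = 67.80°.
Band runs from +146.48° eastward to -145.72°, crossing the antimeridian.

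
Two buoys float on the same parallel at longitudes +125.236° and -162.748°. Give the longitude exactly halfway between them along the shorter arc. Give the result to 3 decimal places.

Signed shortest Δλ from +125.236° to -162.748° is +72.016°.
Midpoint longitude = +125.236° + (+72.016°)/2 = +125.236° + 36.008° = +161.244°.
(The naïve average (+125.236 + -162.748)/2 = -18.756° is on the wrong side of the globe.)

+161.244°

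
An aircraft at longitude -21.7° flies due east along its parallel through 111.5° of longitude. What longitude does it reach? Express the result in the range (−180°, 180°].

Start at -21.7°; shift +111.5° → +89.8°.
+89.8° already lies in (−180°, 180°].

+89.8°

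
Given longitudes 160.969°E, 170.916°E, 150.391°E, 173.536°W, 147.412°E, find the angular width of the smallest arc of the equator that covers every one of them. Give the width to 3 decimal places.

39.052°

Sort the longitudes: -173.536°, +147.412°, +150.391°, +160.969°, +170.916°.
Eastward gaps between consecutive values (wrapping around): 320.948°, 2.979°, 10.578°, 9.947°, 15.548°.
Largest gap = 320.948° ⇒ minimal covering band is its complement: 360° − 320.948° = 39.052°.
Band runs from +147.412° eastward to -173.536°, crossing the antimeridian.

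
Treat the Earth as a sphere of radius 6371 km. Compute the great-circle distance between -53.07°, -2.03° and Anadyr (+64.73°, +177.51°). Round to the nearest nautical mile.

10107 nmi

Δλ = 177.51 − -2.03 = 179.54°.
Δφ = 64.73 − -53.07 = 117.80°.
a = sin²(Δφ/2) + cos φ₁ · cos φ₂ · sin²(Δλ/2) = 0.989678.
c = 2·atan2(√a, √(1−a)) = 2.93805 rad → d = 6371·c ≈ 18718.29 km ≈ 10107.07 nmi.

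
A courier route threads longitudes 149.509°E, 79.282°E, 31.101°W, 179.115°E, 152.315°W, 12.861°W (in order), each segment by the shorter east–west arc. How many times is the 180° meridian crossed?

2

Leg 1: +149.509° → +79.282°, shortest Δλ = -70.227° (west) — does not cross 180°.
Leg 2: +79.282° → -31.101°, shortest Δλ = -110.383° (west) — does not cross 180°.
Leg 3: -31.101° → +179.115°, shortest Δλ = -149.784° (west) — crosses 180°.
Leg 4: +179.115° → -152.315°, shortest Δλ = 28.57° (east) — crosses 180°.
Leg 5: -152.315° → -12.861°, shortest Δλ = 139.454° (east) — does not cross 180°.
Total crossings: 2.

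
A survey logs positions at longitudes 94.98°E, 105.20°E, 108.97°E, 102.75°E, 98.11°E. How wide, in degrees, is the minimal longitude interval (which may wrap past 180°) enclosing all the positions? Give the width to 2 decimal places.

13.99°

Sort the longitudes: +94.98°, +98.11°, +102.75°, +105.20°, +108.97°.
Eastward gaps between consecutive values (wrapping around): 3.13°, 4.64°, 2.45°, 3.77°, 346.01°.
Largest gap = 346.01° ⇒ minimal covering band is its complement: 360° − 346.01° = 13.99°.
Band runs from +94.98° eastward to +108.97°.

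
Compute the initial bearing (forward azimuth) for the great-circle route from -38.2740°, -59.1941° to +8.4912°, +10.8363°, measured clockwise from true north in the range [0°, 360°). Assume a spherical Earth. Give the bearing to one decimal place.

Δλ = 10.8363 − -59.1941 = 70.0304°.
θ = atan2( sin Δλ · cos φ₂ , cos φ₁ · sin φ₂ − sin φ₁ · cos φ₂ · cos Δλ )
  = atan2(0.92957, 0.32515) = 70.721° → normalised to [0°, 360°): 70.721°.

70.7°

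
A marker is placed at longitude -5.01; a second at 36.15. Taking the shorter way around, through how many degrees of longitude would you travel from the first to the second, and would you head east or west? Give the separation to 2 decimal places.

41.16° east

Raw difference: 36.15 − -5.01 = 41.16°.
Normalise into (−180°, 180°]: 41.16° stays 41.16°.
Positive ⇒ the second point lies to the east; separation 41.16°.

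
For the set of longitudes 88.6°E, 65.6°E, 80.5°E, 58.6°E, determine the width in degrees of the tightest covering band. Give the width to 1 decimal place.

Sort the longitudes: +58.6°, +65.6°, +80.5°, +88.6°.
Eastward gaps between consecutive values (wrapping around): 7.0°, 14.9°, 8.1°, 330.0°.
Largest gap = 330.0° ⇒ minimal covering band is its complement: 360° − 330.0° = 30.0°.
Band runs from +58.6° eastward to +88.6°.

30.0°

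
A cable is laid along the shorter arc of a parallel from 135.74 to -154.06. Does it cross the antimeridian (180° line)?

Naïve |-154.06 − 135.74| = 289.8° > 180°, so the shorter arc goes the other way round — across 180°.
Signed shortest Δλ = ((-154.06 − 135.74 + 180) mod 360) − 180 = 70.2°.
Going east by 70.2° from +135.74° passes through 180° before reaching -154.06°.

Yes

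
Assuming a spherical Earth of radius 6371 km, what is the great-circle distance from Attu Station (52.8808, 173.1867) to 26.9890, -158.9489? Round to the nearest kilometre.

3686 km

Δλ = -158.9489 − 173.1867 = -332.1356°; wrapped into (−180°, 180°]: 27.8644°.
Δφ = 26.9890 − 52.8808 = -25.8918°.
a = sin²(Δφ/2) + cos φ₁ · cos φ₂ · sin²(Δλ/2) = 0.081364.
c = 2·atan2(√a, √(1−a)) = 0.57852 rad → d = 6371·c ≈ 3685.77 km.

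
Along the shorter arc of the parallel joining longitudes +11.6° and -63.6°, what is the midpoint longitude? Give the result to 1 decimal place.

-26.0°

Signed shortest Δλ from +11.6° to -63.6° is -75.2°.
Midpoint longitude = +11.6° + (-75.2°)/2 = +11.6° − 37.6° = -26.0°.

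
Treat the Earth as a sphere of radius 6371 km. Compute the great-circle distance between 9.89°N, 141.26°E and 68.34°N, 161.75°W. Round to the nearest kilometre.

7677 km

Δλ = -161.75 − 141.26 = -303.01°; wrapped into (−180°, 180°]: 56.99°.
Δφ = 68.34 − 9.89 = 58.45°.
a = sin²(Δφ/2) + cos φ₁ · cos φ₂ · sin²(Δλ/2) = 0.321140.
c = 2·atan2(√a, √(1−a)) = 1.20497 rad → d = 6371·c ≈ 7676.87 km.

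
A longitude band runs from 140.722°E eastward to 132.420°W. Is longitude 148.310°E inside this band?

Yes

Band width going east from +140.722° to -132.420°: ((-132.420 − 140.722) mod 360) = 86.858°.
Offset of +148.310° east of the west edge: ((148.310 − 140.722) mod 360) = 7.588°.
7.588° ≤ 86.858° ⇒ inside.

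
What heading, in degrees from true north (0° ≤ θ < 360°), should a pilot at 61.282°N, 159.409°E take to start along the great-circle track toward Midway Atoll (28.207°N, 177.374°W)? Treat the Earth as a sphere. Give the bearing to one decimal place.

144.3°

Δλ = -177.374 − 159.409 = -336.783°; wrapped into (−180°, 180°]: 23.217°.
θ = atan2( sin Δλ · cos φ₂ , cos φ₁ · sin φ₂ − sin φ₁ · cos φ₂ · cos Δλ )
  = atan2(0.34740, -0.48315) = 144.283° → normalised to [0°, 360°): 144.283°.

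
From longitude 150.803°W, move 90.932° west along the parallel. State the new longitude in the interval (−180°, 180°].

118.265°E

Start at -150.803°; shift −90.932° → -241.735°.
-241.735° lies outside (−180°, 180°]; add 360° → +118.265°.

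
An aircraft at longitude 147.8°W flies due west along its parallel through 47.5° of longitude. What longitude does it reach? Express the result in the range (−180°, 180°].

Start at -147.8°; shift −47.5° → -195.3°.
-195.3° lies outside (−180°, 180°]; add 360° → +164.7°.

164.7°E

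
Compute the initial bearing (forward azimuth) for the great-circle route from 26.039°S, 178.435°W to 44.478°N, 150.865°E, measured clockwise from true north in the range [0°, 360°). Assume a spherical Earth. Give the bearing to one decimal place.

337.9°

Δλ = 150.865 − -178.435 = 329.300°; wrapped into (−180°, 180°]: -30.700°.
θ = atan2( sin Δλ · cos φ₂ , cos φ₁ · sin φ₂ − sin φ₁ · cos φ₂ · cos Δλ )
  = atan2(-0.36428, 0.89884) = -22.062° → normalised to [0°, 360°): 337.938°.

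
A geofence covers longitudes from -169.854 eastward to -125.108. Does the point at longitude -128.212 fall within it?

Band width going east from -169.854° to -125.108°: ((-125.108 − -169.854) mod 360) = 44.746°.
Offset of -128.212° east of the west edge: ((-128.212 − -169.854) mod 360) = 41.642°.
41.642° ≤ 44.746° ⇒ inside.

Yes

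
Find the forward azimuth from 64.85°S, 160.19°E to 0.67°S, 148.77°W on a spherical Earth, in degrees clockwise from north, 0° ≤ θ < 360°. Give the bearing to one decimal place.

54.0°

Δλ = -148.77 − 160.19 = -308.96°; wrapped into (−180°, 180°]: 51.04°.
θ = atan2( sin Δλ · cos φ₂ , cos φ₁ · sin φ₂ − sin φ₁ · cos φ₂ · cos Δλ )
  = atan2(0.77753, 0.56416) = 54.036° → normalised to [0°, 360°): 54.036°.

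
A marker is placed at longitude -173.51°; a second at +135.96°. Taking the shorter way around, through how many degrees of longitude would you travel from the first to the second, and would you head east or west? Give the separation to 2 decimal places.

Raw difference: 135.96 − -173.51 = 309.47°.
Normalise into (−180°, 180°]: 309.47° − 360° = -50.53°.
Negative ⇒ the second point lies to the west; separation 50.53°.

50.53° west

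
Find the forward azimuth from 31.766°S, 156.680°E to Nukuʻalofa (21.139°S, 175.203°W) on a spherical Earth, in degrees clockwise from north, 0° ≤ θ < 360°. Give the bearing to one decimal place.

73.9°

Δλ = -175.203 − 156.680 = -331.883°; wrapped into (−180°, 180°]: 28.117°.
θ = atan2( sin Δλ · cos φ₂ , cos φ₁ · sin φ₂ − sin φ₁ · cos φ₂ · cos Δλ )
  = atan2(0.43956, 0.12647) = 73.949° → normalised to [0°, 360°): 73.949°.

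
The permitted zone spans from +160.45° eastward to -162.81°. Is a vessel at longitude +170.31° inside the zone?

Band width going east from +160.45° to -162.81°: ((-162.81 − 160.45) mod 360) = 36.74°.
Offset of +170.31° east of the west edge: ((170.31 − 160.45) mod 360) = 9.86°.
9.86° ≤ 36.74° ⇒ inside.

Yes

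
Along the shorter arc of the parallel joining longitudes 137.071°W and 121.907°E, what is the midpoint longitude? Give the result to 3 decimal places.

172.418°E

Signed shortest Δλ from -137.071° to +121.907° is -101.022°.
Midpoint longitude = -137.071° + (-101.022°)/2 = -137.071° − 50.511° = -187.582°.
Normalise into (−180°, 180°]: +172.418°.
(The naïve average (-137.071 + +121.907)/2 = -7.582° is on the wrong side of the globe.)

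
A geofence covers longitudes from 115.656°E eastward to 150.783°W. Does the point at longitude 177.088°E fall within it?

Band width going east from +115.656° to -150.783°: ((-150.783 − 115.656) mod 360) = 93.561°.
Offset of +177.088° east of the west edge: ((177.088 − 115.656) mod 360) = 61.432°.
61.432° ≤ 93.561° ⇒ inside.

Yes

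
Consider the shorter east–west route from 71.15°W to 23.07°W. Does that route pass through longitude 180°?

Signed shortest Δλ = ((-23.07 − -71.15 + 180) mod 360) − 180 = 48.08°.
Going east by 48.08° from -71.15° reaches -23.07° without touching 180°.

No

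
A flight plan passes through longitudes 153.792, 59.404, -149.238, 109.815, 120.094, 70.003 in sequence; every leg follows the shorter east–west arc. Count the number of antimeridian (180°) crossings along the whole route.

Leg 1: +153.792° → +59.404°, shortest Δλ = -94.388° (west) — does not cross 180°.
Leg 2: +59.404° → -149.238°, shortest Δλ = 151.358° (east) — crosses 180°.
Leg 3: -149.238° → +109.815°, shortest Δλ = -100.947° (west) — crosses 180°.
Leg 4: +109.815° → +120.094°, shortest Δλ = 10.279° (east) — does not cross 180°.
Leg 5: +120.094° → +70.003°, shortest Δλ = -50.091° (west) — does not cross 180°.
Total crossings: 2.

2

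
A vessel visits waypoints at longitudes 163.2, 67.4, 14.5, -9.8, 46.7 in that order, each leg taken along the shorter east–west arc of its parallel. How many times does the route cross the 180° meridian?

Leg 1: +163.2° → +67.4°, shortest Δλ = -95.8° (west) — does not cross 180°.
Leg 2: +67.4° → +14.5°, shortest Δλ = -52.9° (west) — does not cross 180°.
Leg 3: +14.5° → -9.8°, shortest Δλ = -24.3° (west) — does not cross 180°.
Leg 4: -9.8° → +46.7°, shortest Δλ = 56.5° (east) — does not cross 180°.
Total crossings: 0.

0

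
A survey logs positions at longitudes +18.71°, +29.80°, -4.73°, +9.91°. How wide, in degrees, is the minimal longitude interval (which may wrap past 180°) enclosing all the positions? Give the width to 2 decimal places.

34.53°

Sort the longitudes: -4.73°, +9.91°, +18.71°, +29.80°.
Eastward gaps between consecutive values (wrapping around): 14.64°, 8.80°, 11.09°, 325.47°.
Largest gap = 325.47° ⇒ minimal covering band is its complement: 360° − 325.47° = 34.53°.
Band runs from -4.73° eastward to +29.80°.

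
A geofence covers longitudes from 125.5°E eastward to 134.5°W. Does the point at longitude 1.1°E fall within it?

Band width going east from +125.5° to -134.5°: ((-134.5 − 125.5) mod 360) = 100.0°.
Offset of +1.1° east of the west edge: ((1.1 − 125.5) mod 360) = 235.6°.
235.6° > 100.0° ⇒ outside.

No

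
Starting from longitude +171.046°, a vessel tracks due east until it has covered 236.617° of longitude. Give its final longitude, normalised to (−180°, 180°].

Start at +171.046°; shift +236.617° → +407.663°.
+407.663° lies outside (−180°, 180°]; subtract 360° → +47.663°.

+47.663°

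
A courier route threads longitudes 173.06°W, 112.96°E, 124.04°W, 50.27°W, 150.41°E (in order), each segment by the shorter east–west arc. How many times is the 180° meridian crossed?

3

Leg 1: -173.06° → +112.96°, shortest Δλ = -73.98° (west) — crosses 180°.
Leg 2: +112.96° → -124.04°, shortest Δλ = 123.0° (east) — crosses 180°.
Leg 3: -124.04° → -50.27°, shortest Δλ = 73.77° (east) — does not cross 180°.
Leg 4: -50.27° → +150.41°, shortest Δλ = -159.32° (west) — crosses 180°.
Total crossings: 3.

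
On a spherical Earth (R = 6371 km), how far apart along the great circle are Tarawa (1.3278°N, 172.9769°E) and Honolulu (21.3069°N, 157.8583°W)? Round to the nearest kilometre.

3863 km

Δλ = -157.8583 − 172.9769 = -330.8352°; wrapped into (−180°, 180°]: 29.1648°.
Δφ = 21.3069 − 1.3278 = 19.9791°.
a = sin²(Δφ/2) + cos φ₁ · cos φ₂ · sin²(Δλ/2) = 0.089132.
c = 2·atan2(√a, √(1−a)) = 0.60635 rad → d = 6371·c ≈ 3863.02 km.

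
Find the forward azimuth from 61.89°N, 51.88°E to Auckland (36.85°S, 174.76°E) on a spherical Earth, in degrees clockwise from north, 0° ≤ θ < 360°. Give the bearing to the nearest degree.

81°

Δλ = 174.76 − 51.88 = 122.88°.
θ = atan2( sin Δλ · cos φ₂ , cos φ₁ · sin φ₂ − sin φ₁ · cos φ₂ · cos Δλ )
  = atan2(0.67202, 0.10061) = 81.486° → normalised to [0°, 360°): 81.486°.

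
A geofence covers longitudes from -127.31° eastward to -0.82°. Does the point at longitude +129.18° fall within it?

Band width going east from -127.31° to -0.82°: ((-0.82 − -127.31) mod 360) = 126.49°.
Offset of +129.18° east of the west edge: ((129.18 − -127.31) mod 360) = 256.49°.
256.49° > 126.49° ⇒ outside.

No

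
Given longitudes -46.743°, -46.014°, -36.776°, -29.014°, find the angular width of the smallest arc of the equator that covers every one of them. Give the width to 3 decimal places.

Sort the longitudes: -46.743°, -46.014°, -36.776°, -29.014°.
Eastward gaps between consecutive values (wrapping around): 0.729°, 9.238°, 7.762°, 342.271°.
Largest gap = 342.271° ⇒ minimal covering band is its complement: 360° − 342.271° = 17.729°.
Band runs from -46.743° eastward to -29.014°.

17.729°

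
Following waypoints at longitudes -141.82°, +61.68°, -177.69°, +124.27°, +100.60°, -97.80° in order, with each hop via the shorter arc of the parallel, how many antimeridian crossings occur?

4

Leg 1: -141.82° → +61.68°, shortest Δλ = -156.5° (west) — crosses 180°.
Leg 2: +61.68° → -177.69°, shortest Δλ = 120.63° (east) — crosses 180°.
Leg 3: -177.69° → +124.27°, shortest Δλ = -58.04° (west) — crosses 180°.
Leg 4: +124.27° → +100.60°, shortest Δλ = -23.67° (west) — does not cross 180°.
Leg 5: +100.60° → -97.80°, shortest Δλ = 161.6° (east) — crosses 180°.
Total crossings: 4.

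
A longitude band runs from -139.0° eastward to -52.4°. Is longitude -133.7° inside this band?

Band width going east from -139.0° to -52.4°: ((-52.4 − -139.0) mod 360) = 86.6°.
Offset of -133.7° east of the west edge: ((-133.7 − -139.0) mod 360) = 5.3°.
5.3° ≤ 86.6° ⇒ inside.

Yes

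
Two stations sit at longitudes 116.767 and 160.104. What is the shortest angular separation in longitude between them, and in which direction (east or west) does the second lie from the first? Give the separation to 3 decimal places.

43.337° east

Raw difference: 160.104 − 116.767 = 43.337°.
Normalise into (−180°, 180°]: 43.337° stays 43.337°.
Positive ⇒ the second point lies to the east; separation 43.337°.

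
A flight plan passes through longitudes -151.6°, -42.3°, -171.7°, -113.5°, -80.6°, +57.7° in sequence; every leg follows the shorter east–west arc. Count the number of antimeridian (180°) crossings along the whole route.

Leg 1: -151.6° → -42.3°, shortest Δλ = 109.3° (east) — does not cross 180°.
Leg 2: -42.3° → -171.7°, shortest Δλ = -129.4° (west) — does not cross 180°.
Leg 3: -171.7° → -113.5°, shortest Δλ = 58.2° (east) — does not cross 180°.
Leg 4: -113.5° → -80.6°, shortest Δλ = 32.9° (east) — does not cross 180°.
Leg 5: -80.6° → +57.7°, shortest Δλ = 138.3° (east) — does not cross 180°.
Total crossings: 0.

0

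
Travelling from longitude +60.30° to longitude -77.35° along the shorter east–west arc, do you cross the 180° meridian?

No

Signed shortest Δλ = ((-77.35 − 60.30 + 180) mod 360) − 180 = -137.65°.
Going west by 137.65° from +60.30° reaches -77.35° without touching 180°.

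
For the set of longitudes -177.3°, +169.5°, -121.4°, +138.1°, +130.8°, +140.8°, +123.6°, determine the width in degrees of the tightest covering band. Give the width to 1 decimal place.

115.0°

Sort the longitudes: -177.3°, -121.4°, +123.6°, +130.8°, +138.1°, +140.8°, +169.5°.
Eastward gaps between consecutive values (wrapping around): 55.9°, 245.0°, 7.2°, 7.3°, 2.7°, 28.7°, 13.2°.
Largest gap = 245.0° ⇒ minimal covering band is its complement: 360° − 245.0° = 115.0°.
Band runs from +123.6° eastward to -121.4°, crossing the antimeridian.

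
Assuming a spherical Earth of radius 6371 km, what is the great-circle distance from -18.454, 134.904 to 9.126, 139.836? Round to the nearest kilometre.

3114 km

Δλ = 139.836 − 134.904 = 4.932°.
Δφ = 9.126 − -18.454 = 27.580°.
a = sin²(Δφ/2) + cos φ₁ · cos φ₂ · sin²(Δλ/2) = 0.058551.
c = 2·atan2(√a, √(1−a)) = 0.48880 rad → d = 6371·c ≈ 3114.14 km.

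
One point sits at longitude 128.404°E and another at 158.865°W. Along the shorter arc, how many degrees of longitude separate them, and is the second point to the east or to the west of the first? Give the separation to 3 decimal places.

Raw difference: -158.865 − 128.404 = -287.269°.
Normalise into (−180°, 180°]: -287.269° + 360° = 72.731°.
Positive ⇒ the second point lies to the east; separation 72.731°.

72.731° east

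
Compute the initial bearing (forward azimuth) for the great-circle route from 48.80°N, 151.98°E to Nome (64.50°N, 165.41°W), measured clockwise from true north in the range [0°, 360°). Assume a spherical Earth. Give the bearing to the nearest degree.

Δλ = -165.41 − 151.98 = -317.39°; wrapped into (−180°, 180°]: 42.61°.
θ = atan2( sin Δλ · cos φ₂ , cos φ₁ · sin φ₂ − sin φ₁ · cos φ₂ · cos Δλ )
  = atan2(0.29146, 0.35612) = 39.298° → normalised to [0°, 360°): 39.298°.

39°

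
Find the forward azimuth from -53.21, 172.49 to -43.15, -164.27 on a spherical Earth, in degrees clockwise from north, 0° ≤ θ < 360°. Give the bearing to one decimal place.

66.1°

Δλ = -164.27 − 172.49 = -336.76°; wrapped into (−180°, 180°]: 23.24°.
θ = atan2( sin Δλ · cos φ₂ , cos φ₁ · sin φ₂ − sin φ₁ · cos φ₂ · cos Δλ )
  = atan2(0.28787, 0.12727) = 66.149° → normalised to [0°, 360°): 66.149°.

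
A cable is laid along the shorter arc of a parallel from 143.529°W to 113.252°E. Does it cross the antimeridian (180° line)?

Yes

Naïve |113.252 − -143.529| = 256.781° > 180°, so the shorter arc goes the other way round — across 180°.
Signed shortest Δλ = ((113.252 − -143.529 + 180) mod 360) − 180 = -103.219°.
Going west by 103.219° from -143.529° passes through 180° before reaching +113.252°.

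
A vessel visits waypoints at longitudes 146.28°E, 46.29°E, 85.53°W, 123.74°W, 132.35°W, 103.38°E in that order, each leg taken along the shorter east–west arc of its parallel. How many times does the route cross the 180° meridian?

1

Leg 1: +146.28° → +46.29°, shortest Δλ = -99.99° (west) — does not cross 180°.
Leg 2: +46.29° → -85.53°, shortest Δλ = -131.82° (west) — does not cross 180°.
Leg 3: -85.53° → -123.74°, shortest Δλ = -38.21° (west) — does not cross 180°.
Leg 4: -123.74° → -132.35°, shortest Δλ = -8.61° (west) — does not cross 180°.
Leg 5: -132.35° → +103.38°, shortest Δλ = -124.27° (west) — crosses 180°.
Total crossings: 1.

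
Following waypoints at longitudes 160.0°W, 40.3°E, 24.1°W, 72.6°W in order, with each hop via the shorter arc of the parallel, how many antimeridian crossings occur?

Leg 1: -160.0° → +40.3°, shortest Δλ = -159.7° (west) — crosses 180°.
Leg 2: +40.3° → -24.1°, shortest Δλ = -64.4° (west) — does not cross 180°.
Leg 3: -24.1° → -72.6°, shortest Δλ = -48.5° (west) — does not cross 180°.
Total crossings: 1.

1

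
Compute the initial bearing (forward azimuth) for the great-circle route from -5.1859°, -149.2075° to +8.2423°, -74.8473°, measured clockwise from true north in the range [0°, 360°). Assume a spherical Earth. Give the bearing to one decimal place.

Δλ = -74.8473 − -149.2075 = 74.3602°.
θ = atan2( sin Δλ · cos φ₂ , cos φ₁ · sin φ₂ − sin φ₁ · cos φ₂ · cos Δλ )
  = atan2(0.95303, 0.16689) = 80.067° → normalised to [0°, 360°): 80.067°.

80.1°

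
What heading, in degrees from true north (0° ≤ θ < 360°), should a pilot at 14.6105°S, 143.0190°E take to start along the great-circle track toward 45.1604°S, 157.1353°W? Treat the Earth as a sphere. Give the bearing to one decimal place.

Δλ = -157.1353 − 143.0190 = -300.1543°; wrapped into (−180°, 180°]: 59.8457°.
θ = atan2( sin Δλ · cos φ₂ , cos φ₁ · sin φ₂ − sin φ₁ · cos φ₂ · cos Δλ )
  = atan2(0.60970, -0.59681) = 134.388° → normalised to [0°, 360°): 134.388°.

134.4°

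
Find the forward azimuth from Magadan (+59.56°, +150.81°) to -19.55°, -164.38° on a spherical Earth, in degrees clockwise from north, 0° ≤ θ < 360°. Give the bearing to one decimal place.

138.3°

Δλ = -164.38 − 150.81 = -315.19°; wrapped into (−180°, 180°]: 44.81°.
θ = atan2( sin Δλ · cos φ₂ , cos φ₁ · sin φ₂ − sin φ₁ · cos φ₂ · cos Δλ )
  = atan2(0.66413, -0.74593) = 138.320° → normalised to [0°, 360°): 138.320°.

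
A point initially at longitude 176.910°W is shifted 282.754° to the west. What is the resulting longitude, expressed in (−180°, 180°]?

Start at -176.910°; shift −282.754° → -459.664°.
-459.664° lies outside (−180°, 180°]; add 360° → -99.664°.

99.664°W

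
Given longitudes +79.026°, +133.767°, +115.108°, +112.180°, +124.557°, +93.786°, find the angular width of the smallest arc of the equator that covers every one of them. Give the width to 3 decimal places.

Sort the longitudes: +79.026°, +93.786°, +112.180°, +115.108°, +124.557°, +133.767°.
Eastward gaps between consecutive values (wrapping around): 14.760°, 18.394°, 2.928°, 9.449°, 9.210°, 305.259°.
Largest gap = 305.259° ⇒ minimal covering band is its complement: 360° − 305.259° = 54.741°.
Band runs from +79.026° eastward to +133.767°.

54.741°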